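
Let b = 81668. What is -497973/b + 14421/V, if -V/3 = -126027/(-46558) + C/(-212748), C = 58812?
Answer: -325043467448979457/163838415410900 ≈ -1983.9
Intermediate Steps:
V = -6018455775/825426782 (V = -3*(-126027/(-46558) + 58812/(-212748)) = -3*(-126027*(-1/46558) + 58812*(-1/212748)) = -3*(126027/46558 - 4901/17729) = -3*2006151925/825426782 = -6018455775/825426782 ≈ -7.2913)
-497973/b + 14421/V = -497973/81668 + 14421/(-6018455775/825426782) = -497973*1/81668 + 14421*(-825426782/6018455775) = -497973/81668 - 3967826541074/2006151925 = -325043467448979457/163838415410900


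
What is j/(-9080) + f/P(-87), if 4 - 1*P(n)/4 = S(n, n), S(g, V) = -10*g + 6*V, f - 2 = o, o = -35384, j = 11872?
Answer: 19058293/780880 ≈ 24.406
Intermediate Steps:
f = -35382 (f = 2 - 35384 = -35382)
P(n) = 16 + 16*n (P(n) = 16 - 4*(-10*n + 6*n) = 16 - (-16)*n = 16 + 16*n)
j/(-9080) + f/P(-87) = 11872/(-9080) - 35382/(16 + 16*(-87)) = 11872*(-1/9080) - 35382/(16 - 1392) = -1484/1135 - 35382/(-1376) = -1484/1135 - 35382*(-1/1376) = -1484/1135 + 17691/688 = 19058293/780880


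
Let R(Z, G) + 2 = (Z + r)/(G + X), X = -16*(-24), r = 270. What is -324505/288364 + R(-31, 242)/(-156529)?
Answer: -15898514648019/14127983838028 ≈ -1.1253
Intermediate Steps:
X = 384
R(Z, G) = -2 + (270 + Z)/(384 + G) (R(Z, G) = -2 + (Z + 270)/(G + 384) = -2 + (270 + Z)/(384 + G))
-324505/288364 + R(-31, 242)/(-156529) = -324505/288364 + ((-498 - 31 - 2*242)/(384 + 242))/(-156529) = -324505*1/288364 + ((-498 - 31 - 484)/626)*(-1/156529) = -324505/288364 + ((1/626)*(-1013))*(-1/156529) = -324505/288364 - 1013/626*(-1/156529) = -324505/288364 + 1013/97987154 = -15898514648019/14127983838028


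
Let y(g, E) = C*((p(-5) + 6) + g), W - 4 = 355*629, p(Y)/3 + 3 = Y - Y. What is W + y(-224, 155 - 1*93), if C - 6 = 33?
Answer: 214446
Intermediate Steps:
p(Y) = -9 (p(Y) = -9 + 3*(Y - Y) = -9 + 3*0 = -9 + 0 = -9)
W = 223299 (W = 4 + 355*629 = 4 + 223295 = 223299)
C = 39 (C = 6 + 33 = 39)
y(g, E) = -117 + 39*g (y(g, E) = 39*((-9 + 6) + g) = 39*(-3 + g) = -117 + 39*g)
W + y(-224, 155 - 1*93) = 223299 + (-117 + 39*(-224)) = 223299 + (-117 - 8736) = 223299 - 8853 = 214446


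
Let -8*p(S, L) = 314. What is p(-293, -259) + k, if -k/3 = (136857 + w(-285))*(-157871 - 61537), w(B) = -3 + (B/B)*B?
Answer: 359571973667/4 ≈ 8.9893e+10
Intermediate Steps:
p(S, L) = -157/4 (p(S, L) = -1/8*314 = -157/4)
w(B) = -3 + B (w(B) = -3 + 1*B = -3 + B)
k = 89892993456 (k = -3*(136857 + (-3 - 285))*(-157871 - 61537) = -3*(136857 - 288)*(-219408) = -409707*(-219408) = -3*(-29964331152) = 89892993456)
p(-293, -259) + k = -157/4 + 89892993456 = 359571973667/4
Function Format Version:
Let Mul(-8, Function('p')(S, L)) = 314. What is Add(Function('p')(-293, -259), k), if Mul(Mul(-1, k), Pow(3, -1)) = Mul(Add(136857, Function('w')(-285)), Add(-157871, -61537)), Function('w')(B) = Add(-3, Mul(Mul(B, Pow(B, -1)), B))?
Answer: Rational(359571973667, 4) ≈ 8.9893e+10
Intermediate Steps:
Function('p')(S, L) = Rational(-157, 4) (Function('p')(S, L) = Mul(Rational(-1, 8), 314) = Rational(-157, 4))
Function('w')(B) = Add(-3, B) (Function('w')(B) = Add(-3, Mul(1, B)) = Add(-3, B))
k = 89892993456 (k = Mul(-3, Mul(Add(136857, Add(-3, -285)), Add(-157871, -61537))) = Mul(-3, Mul(Add(136857, -288), -219408)) = Mul(-3, Mul(136569, -219408)) = Mul(-3, -29964331152) = 89892993456)
Add(Function('p')(-293, -259), k) = Add(Rational(-157, 4), 89892993456) = Rational(359571973667, 4)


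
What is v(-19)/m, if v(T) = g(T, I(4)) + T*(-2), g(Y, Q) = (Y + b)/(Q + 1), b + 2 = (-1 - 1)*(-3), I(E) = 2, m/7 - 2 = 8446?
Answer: 1/1792 ≈ 0.00055804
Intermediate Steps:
m = 59136 (m = 14 + 7*8446 = 14 + 59122 = 59136)
b = 4 (b = -2 + (-1 - 1)*(-3) = -2 - 2*(-3) = -2 + 6 = 4)
g(Y, Q) = (4 + Y)/(1 + Q) (g(Y, Q) = (Y + 4)/(Q + 1) = (4 + Y)/(1 + Q))
v(T) = 4/3 - 5*T/3 (v(T) = (4 + T)/(1 + 2) + T*(-2) = (4 + T)/3 - 2*T = (4/3 + T/3) - 2*T = 4/3 - 5*T/3)
v(-19)/m = (4/3 - 5/3*(-19))/59136 = (4/3 + 95/3)*(1/59136) = 33*(1/59136) = 1/1792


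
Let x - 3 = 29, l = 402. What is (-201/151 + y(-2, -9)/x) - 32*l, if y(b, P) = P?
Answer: -62166639/4832 ≈ -12866.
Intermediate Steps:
x = 32 (x = 3 + 29 = 32)
(-201/151 + y(-2, -9)/x) - 32*l = (-201/151 - 9/32) - 32*402 = (-201*1/151 - 9*1/32) - 12864 = (-201/151 - 9/32) - 12864 = -7791/4832 - 12864 = -62166639/4832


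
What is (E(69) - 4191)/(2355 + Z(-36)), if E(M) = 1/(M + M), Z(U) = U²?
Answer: -578357/503838 ≈ -1.1479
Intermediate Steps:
E(M) = 1/(2*M)
(E(69) - 4191)/(2355 + Z(-36)) = ((½)/69 - 4191)/(2355 + (-36)²) = ((½)*(1/69) - 4191)/(2355 + 1296) = (1/138 - 4191)/3651 = -578357/138*1/3651 = -578357/503838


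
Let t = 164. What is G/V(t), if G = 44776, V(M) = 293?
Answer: 44776/293 ≈ 152.82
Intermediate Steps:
G/V(t) = 44776/293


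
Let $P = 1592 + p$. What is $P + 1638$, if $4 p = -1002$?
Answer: $\frac{5959}{2} \approx 2979.5$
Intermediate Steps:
$p = - \frac{501}{2}$ ($p = \frac{1}{4} \left(-1002\right) = - \frac{501}{2} \approx -250.5$)
$P = \frac{2683}{2}$ ($P = 1592 - \frac{501}{2} = \frac{2683}{2} \approx 1341.5$)
$P + 1638 = \frac{2683}{2} + 1638 = \frac{5959}{2}$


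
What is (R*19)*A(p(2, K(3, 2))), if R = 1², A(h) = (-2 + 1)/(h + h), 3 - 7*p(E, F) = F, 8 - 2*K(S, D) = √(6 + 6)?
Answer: -133/4 - 133*√3/4 ≈ -90.841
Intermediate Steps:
K(S, D) = 4 - √3 (K(S, D) = 4 - √(6 + 6)/2 = 4 - √3)
p(E, F) = 3/7 - F/7
A(h) = -1/(2*h)
R = 1
(R*19)*A(p(2, K(3, 2))) = (1*19)*(-1/(2*(3/7 - (4 - √3)/7))) = 19*(-1/(2*(3/7 + (-4/7 + √3/7)))) = 19*(-1/(2*(-⅐ + √3/7))) = -19/(2*(-⅐ + √3/7))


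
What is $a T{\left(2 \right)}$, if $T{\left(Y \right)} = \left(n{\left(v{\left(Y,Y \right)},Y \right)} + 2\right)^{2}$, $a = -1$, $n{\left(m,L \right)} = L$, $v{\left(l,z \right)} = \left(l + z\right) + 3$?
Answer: $-16$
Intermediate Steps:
$v{\left(l,z \right)} = 3 + l + z$
$T{\left(Y \right)} = \left(2 + Y\right)^{2}$ ($T{\left(Y \right)} = \left(Y + 2\right)^{2} = \left(2 + Y\right)^{2}$)
$a T{\left(2 \right)} = - \left(2 + 2\right)^{2} = - 4^{2} = \left(-1\right) 16 = -16$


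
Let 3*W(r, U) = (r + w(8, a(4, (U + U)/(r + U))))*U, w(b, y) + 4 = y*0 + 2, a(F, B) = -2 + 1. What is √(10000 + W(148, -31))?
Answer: √76422/3 ≈ 92.148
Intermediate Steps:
a(F, B) = -1
w(b, y) = -2 (w(b, y) = -4 + (y*0 + 2) = -4 + (0 + 2) = -4 + 2 = -2)
W(r, U) = U*(-2 + r)/3 (W(r, U) = ((r - 2)*U)/3 = ((-2 + r)*U)/3 = (U*(-2 + r))/3 = U*(-2 + r)/3)
√(10000 + W(148, -31)) = √(10000 + (⅓)*(-31)*(-2 + 148)) = √(10000 + (⅓)*(-31)*146) = √(10000 - 4526/3) = √(25474/3) = √76422/3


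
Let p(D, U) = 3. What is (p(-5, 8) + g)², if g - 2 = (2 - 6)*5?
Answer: 225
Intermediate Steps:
g = -18 (g = 2 + (2 - 6)*5 = 2 - 4*5 = 2 - 20 = -18)
(p(-5, 8) + g)² = (3 - 18)² = (-15)² = 225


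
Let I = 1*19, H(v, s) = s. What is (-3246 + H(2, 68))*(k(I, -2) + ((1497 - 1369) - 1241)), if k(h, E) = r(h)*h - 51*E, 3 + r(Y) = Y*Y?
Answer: -18403798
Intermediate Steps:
r(Y) = -3 + Y**2 (r(Y) = -3 + Y*Y = -3 + Y**2)
I = 19
k(h, E) = -51*E + h*(-3 + h**2) (k(h, E) = (-3 + h**2)*h - 51*E = h*(-3 + h**2) - 51*E = -51*E + h*(-3 + h**2))
(-3246 + H(2, 68))*(k(I, -2) + ((1497 - 1369) - 1241)) = (-3246 + 68)*((-51*(-2) + 19*(-3 + 19**2)) + ((1497 - 1369) - 1241)) = -3178*((102 + 19*(-3 + 361)) + (128 - 1241)) = -3178*((102 + 19*358) - 1113) = -3178*((102 + 6802) - 1113) = -3178*(6904 - 1113) = -3178*5791 = -18403798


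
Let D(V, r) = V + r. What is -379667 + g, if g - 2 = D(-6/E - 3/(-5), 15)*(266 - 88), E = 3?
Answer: -1886221/5 ≈ -3.7724e+5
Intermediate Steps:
g = 12114/5 (g = 2 + ((-6/3 - 3/(-5)) + 15)*(266 - 88) = 2 + ((-6*⅓ - 3*(-⅕)) + 15)*178 = 2 + ((-2 + ⅗) + 15)*178 = 2 + (-7/5 + 15)*178 = 2 + (68/5)*178 = 2 + 12104/5 = 12114/5 ≈ 2422.8)
-379667 + g = -379667 + 12114/5 = -1886221/5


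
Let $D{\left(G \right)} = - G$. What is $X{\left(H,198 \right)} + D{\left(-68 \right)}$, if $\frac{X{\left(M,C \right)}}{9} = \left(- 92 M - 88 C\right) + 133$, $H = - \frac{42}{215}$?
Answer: $- \frac{33408689}{215} \approx -1.5539 \cdot 10^{5}$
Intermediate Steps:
$H = - \frac{42}{215}$ ($H = \left(-42\right) \frac{1}{215} = - \frac{42}{215} \approx -0.19535$)
$X{\left(M,C \right)} = 1197 - 828 M - 792 C$ ($X{\left(M,C \right)} = 9 \left(\left(- 92 M - 88 C\right) + 133\right) = 9 \left(133 - 92 M - 88 C\right) = 1197 - 828 M - 792 C$)
$X{\left(H,198 \right)} + D{\left(-68 \right)} = \left(1197 - - \frac{34776}{215} - 156816\right) - -68 = \left(1197 + \frac{34776}{215} - 156816\right) + 68 = - \frac{33423309}{215} + 68 = - \frac{33408689}{215}$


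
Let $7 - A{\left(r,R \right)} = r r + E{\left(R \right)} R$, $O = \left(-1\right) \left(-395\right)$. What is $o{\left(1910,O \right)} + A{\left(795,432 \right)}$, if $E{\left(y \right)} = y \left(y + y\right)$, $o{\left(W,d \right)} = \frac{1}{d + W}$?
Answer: $- \frac{373122229969}{2305} \approx -1.6188 \cdot 10^{8}$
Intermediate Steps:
$O = 395$
$o{\left(W,d \right)} = \frac{1}{W + d}$
$E{\left(y \right)} = 2 y^{2}$ ($E{\left(y \right)} = y 2 y = 2 y^{2}$)
$A{\left(r,R \right)} = 7 - r^{2} - 2 R^{3}$ ($A{\left(r,R \right)} = 7 - \left(r r + 2 R^{2} R\right) = 7 - \left(r^{2} + 2 R^{3}\right) = 7 - r^{2} - 2 R^{3}$)
$o{\left(1910,O \right)} + A{\left(795,432 \right)} = \frac{1}{1910 + 395} - \left(632018 + 161243136\right) = \frac{1}{2305} - 161875154 = - \frac{373122229969}{2305}$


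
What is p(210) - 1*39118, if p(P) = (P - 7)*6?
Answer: -37900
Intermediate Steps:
p(P) = -42 + 6*P (p(P) = (-7 + P)*6 = -42 + 6*P)
p(210) - 1*39118 = (-42 + 6*210) - 1*39118 = (-42 + 1260) - 39118 = 1218 - 39118 = -37900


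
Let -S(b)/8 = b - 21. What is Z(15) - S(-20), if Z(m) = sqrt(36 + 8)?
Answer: -328 + 2*sqrt(11) ≈ -321.37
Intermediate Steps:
Z(m) = 2*sqrt(11) (Z(m) = sqrt(44) = 2*sqrt(11))
S(b) = 168 - 8*b (S(b) = -8*(b - 21) = -8*(-21 + b) = 168 - 8*b)
Z(15) - S(-20) = 2*sqrt(11) - (168 - 8*(-20)) = 2*sqrt(11) - (168 + 160) = 2*sqrt(11) - 1*328 = 2*sqrt(11) - 328 = -328 + 2*sqrt(11)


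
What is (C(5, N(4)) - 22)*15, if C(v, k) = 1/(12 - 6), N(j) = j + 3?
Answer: -655/2 ≈ -327.50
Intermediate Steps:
N(j) = 3 + j
C(v, k) = ⅙ (C(v, k) = 1/6 = ⅙)
(C(5, N(4)) - 22)*15 = (⅙ - 22)*15 = -131/6*15 = -655/2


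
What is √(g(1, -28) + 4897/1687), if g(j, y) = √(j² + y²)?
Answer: √(8261239 + 2845969*√785)/1687 ≈ 5.5606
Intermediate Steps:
√(g(1, -28) + 4897/1687) = √(√(1² + (-28)²) + 4897/1687) = √(√(1 + 784) + 4897*(1/1687)) = √(√785 + 4897/1687) = √(4897/1687 + √785)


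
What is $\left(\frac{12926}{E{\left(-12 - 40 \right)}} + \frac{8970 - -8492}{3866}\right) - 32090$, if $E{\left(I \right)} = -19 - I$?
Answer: $- \frac{2021714929}{63789} \approx -31694.0$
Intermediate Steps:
$\left(\frac{12926}{E{\left(-12 - 40 \right)}} + \frac{8970 - -8492}{3866}\right) - 32090 = \left(\frac{12926}{-19 - \left(-12 - 40\right)} + \frac{8970 - -8492}{3866}\right) - 32090 = \left(\frac{12926}{-19 - -52} + \left(8970 + 8492\right) \frac{1}{3866}\right) - 32090 = \left(\frac{12926}{-19 + 52} + 17462 \cdot \frac{1}{3866}\right) - 32090 = \left(\frac{12926}{33} + \frac{8731}{1933}\right) - 32090 = \frac{25274081}{63789} - 32090 = - \frac{2021714929}{63789}$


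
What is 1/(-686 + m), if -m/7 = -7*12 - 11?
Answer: -1/21 ≈ -0.047619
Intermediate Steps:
m = 665 (m = -7*(-7*12 - 11) = -7*(-84 - 11) = -7*(-95) = 665)
1/(-686 + m) = 1/(-686 + 665) = 1/(-21) = -1/21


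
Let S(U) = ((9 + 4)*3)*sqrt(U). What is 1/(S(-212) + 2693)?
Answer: 2693/7574701 - 78*I*sqrt(53)/7574701 ≈ 0.00035553 - 7.4966e-5*I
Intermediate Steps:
S(U) = 39*sqrt(U) (S(U) = (13*3)*sqrt(U) = 39*sqrt(U))
1/(S(-212) + 2693) = 1/(39*sqrt(-212) + 2693) = 1/(39*(2*I*sqrt(53)) + 2693) = 1/(78*I*sqrt(53) + 2693) = 1/(2693 + 78*I*sqrt(53))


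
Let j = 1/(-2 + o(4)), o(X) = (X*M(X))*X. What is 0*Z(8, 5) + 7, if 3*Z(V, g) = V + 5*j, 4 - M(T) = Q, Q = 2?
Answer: 7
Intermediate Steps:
M(T) = 2 (M(T) = 4 - 1*2 = 4 - 2 = 2)
o(X) = 2*X**2 (o(X) = (X*2)*X = (2*X)*X = 2*X**2)
j = 1/30 (j = 1/(-2 + 2*4**2) = 1/(-2 + 2*16) = 1/(-2 + 32) = 1/30 ≈ 0.033333)
Z(V, g) = 1/18 + V/3 (Z(V, g) = (V + 5*(1/30))/3 = (V + 1/6)/3 = (1/6 + V)/3 = 1/18 + V/3)
0*Z(8, 5) + 7 = 0*(1/18 + (1/3)*8) + 7 = 0*(1/18 + 8/3) + 7 = 0*(49/18) + 7 = 0 + 7 = 7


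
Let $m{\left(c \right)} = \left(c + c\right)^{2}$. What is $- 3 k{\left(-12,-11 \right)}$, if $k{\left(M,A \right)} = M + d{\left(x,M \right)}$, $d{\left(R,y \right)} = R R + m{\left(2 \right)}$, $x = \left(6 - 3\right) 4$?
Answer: $-444$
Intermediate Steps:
$m{\left(c \right)} = 4 c^{2}$ ($m{\left(c \right)} = \left(2 c\right)^{2} = 4 c^{2}$)
$x = 12$ ($x = 3 \cdot 4 = 12$)
$d{\left(R,y \right)} = 16 + R^{2}$ ($d{\left(R,y \right)} = R R + 4 \cdot 2^{2} = R^{2} + 4 \cdot 4 = R^{2} + 16 = 16 + R^{2}$)
$k{\left(M,A \right)} = 160 + M$ ($k{\left(M,A \right)} = M + \left(16 + 12^{2}\right) = M + \left(16 + 144\right) = M + 160 = 160 + M$)
$- 3 k{\left(-12,-11 \right)} = - 3 \left(160 - 12\right) = \left(-3\right) 148 = -444$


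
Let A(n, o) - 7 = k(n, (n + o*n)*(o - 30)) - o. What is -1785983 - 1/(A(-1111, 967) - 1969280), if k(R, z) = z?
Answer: -1803244554270727/1009665016 ≈ -1.7860e+6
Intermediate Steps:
A(n, o) = 7 - o + (-30 + o)*(n + n*o) (A(n, o) = 7 + ((n + o*n)*(o - 30) - o) = 7 + ((n + n*o)*(-30 + o) - o) = 7 + ((-30 + o)*(n + n*o) - o) = 7 + (-o + (-30 + o)*(n + n*o)) = 7 - o + (-30 + o)*(n + n*o))
-1785983 - 1/(A(-1111, 967) - 1969280) = -1785983 - 1/((7 - 1*967 - 1*(-1111)*(30 - 1*967² + 29*967)) - 1969280) = -1785983 - 1/((7 - 967 - 1*(-1111)*(30 - 1*935089 + 28043)) - 1969280) = -1785983 - 1/((7 - 967 - 1*(-1111)*(30 - 935089 + 28043)) - 1969280) = -1785983 - 1/((7 - 967 - 1*(-1111)*(-907016)) - 1969280) = -1785983 - 1/((7 - 967 - 1007694776) - 1969280) = -1785983 - 1/(-1007695736 - 1969280) = -1785983 - 1/(-1009665016) = -1785983 - 1*(-1/1009665016) = -1785983 + 1/1009665016 = -1803244554270727/1009665016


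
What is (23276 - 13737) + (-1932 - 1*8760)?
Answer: -1153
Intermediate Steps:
(23276 - 13737) + (-1932 - 1*8760) = 9539 + (-1932 - 8760) = 9539 - 10692 = -1153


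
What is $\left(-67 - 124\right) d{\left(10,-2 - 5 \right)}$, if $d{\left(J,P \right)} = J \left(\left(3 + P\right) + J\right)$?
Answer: $-11460$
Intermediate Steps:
$d{\left(J,P \right)} = J \left(3 + J + P\right)$
$\left(-67 - 124\right) d{\left(10,-2 - 5 \right)} = \left(-67 - 124\right) 10 \left(3 + 10 - 7\right) = - 191 \cdot 10 \left(3 + 10 - 7\right) = - 191 \cdot 10 \cdot 6 = \left(-191\right) 60 = -11460$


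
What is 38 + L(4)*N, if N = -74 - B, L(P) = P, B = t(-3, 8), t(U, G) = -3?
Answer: -246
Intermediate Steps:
B = -3
N = -71 (N = -74 - 1*(-3) = -74 + 3 = -71)
38 + L(4)*N = 38 + 4*(-71) = 38 - 284 = -246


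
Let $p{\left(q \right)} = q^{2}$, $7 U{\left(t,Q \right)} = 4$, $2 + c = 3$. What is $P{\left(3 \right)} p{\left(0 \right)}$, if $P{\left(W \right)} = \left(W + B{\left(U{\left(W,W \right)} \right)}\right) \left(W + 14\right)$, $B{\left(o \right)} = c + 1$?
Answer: $0$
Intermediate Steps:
$c = 1$ ($c = -2 + 3 = 1$)
$U{\left(t,Q \right)} = \frac{4}{7}$ ($U{\left(t,Q \right)} = \frac{1}{7} \cdot 4 = \frac{4}{7}$)
$B{\left(o \right)} = 2$ ($B{\left(o \right)} = 1 + 1 = 2$)
$P{\left(W \right)} = \left(2 + W\right) \left(14 + W\right)$ ($P{\left(W \right)} = \left(W + 2\right) \left(W + 14\right) = \left(2 + W\right) \left(14 + W\right)$)
$P{\left(3 \right)} p{\left(0 \right)} = \left(28 + 3^{2} + 16 \cdot 3\right) 0^{2} = \left(28 + 9 + 48\right) 0 = 85 \cdot 0 = 0$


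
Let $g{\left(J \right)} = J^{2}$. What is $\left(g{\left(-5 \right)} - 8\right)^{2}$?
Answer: $289$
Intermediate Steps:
$\left(g{\left(-5 \right)} - 8\right)^{2} = \left(\left(-5\right)^{2} - 8\right)^{2} = \left(25 - 8\right)^{2} = 17^{2} = 289$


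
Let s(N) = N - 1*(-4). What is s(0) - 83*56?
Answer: -4644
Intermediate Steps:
s(N) = 4 + N (s(N) = N + 4 = 4 + N)
s(0) - 83*56 = (4 + 0) - 83*56 = 4 - 4648 = -4644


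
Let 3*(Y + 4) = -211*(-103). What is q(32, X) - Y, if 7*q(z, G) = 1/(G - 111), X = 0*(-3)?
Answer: -5625740/777 ≈ -7240.3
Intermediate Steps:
X = 0
Y = 21721/3 (Y = -4 + (-211*(-103))/3 = -4 + (1/3)*21733 = -4 + 21733/3 = 21721/3 ≈ 7240.3)
q(z, G) = 1/(7*(-111 + G)) (q(z, G) = 1/(7*(G - 111)) = 1/(7*(-111 + G)))
q(32, X) - Y = 1/(7*(-111 + 0)) - 1*21721/3 = (1/7)/(-111) - 21721/3 = (1/7)*(-1/111) - 21721/3 = -1/777 - 21721/3 = -5625740/777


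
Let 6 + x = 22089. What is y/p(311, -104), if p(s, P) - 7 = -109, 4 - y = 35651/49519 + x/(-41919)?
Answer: -439012314/11762792779 ≈ -0.037322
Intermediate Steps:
x = 22083 (x = -6 + 22089 = 22083)
y = 2634073884/691928987 (y = 4 - (35651/49519 + 22083/(-41919)) = 4 - (35651*(1/49519) + 22083*(-1/41919)) = 4 - (35651/49519 - 7361/13973) = 4 - 1*133642064/691928987 = 4 - 133642064/691928987 = 2634073884/691928987 ≈ 3.8069)
p(s, P) = -102 (p(s, P) = 7 - 109 = -102)
y/p(311, -104) = (2634073884/691928987)/(-102) = (2634073884/691928987)*(-1/102) = -439012314/11762792779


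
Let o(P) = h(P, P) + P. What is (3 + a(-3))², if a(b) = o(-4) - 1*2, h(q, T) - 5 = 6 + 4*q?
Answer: 64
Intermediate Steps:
h(q, T) = 11 + 4*q (h(q, T) = 5 + (6 + 4*q) = 11 + 4*q)
o(P) = 11 + 5*P (o(P) = (11 + 4*P) + P = 11 + 5*P)
a(b) = -11 (a(b) = (11 + 5*(-4)) - 1*2 = (11 - 20) - 2 = -9 - 2 = -11)
(3 + a(-3))² = (3 - 11)² = (-8)² = 64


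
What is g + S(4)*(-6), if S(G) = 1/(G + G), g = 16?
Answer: 61/4 ≈ 15.250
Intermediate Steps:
S(G) = 1/(2*G)
g + S(4)*(-6) = 16 + ((½)/4)*(-6) = 16 + ((½)*(¼))*(-6) = 16 + (⅛)*(-6) = 16 - ¾ = 61/4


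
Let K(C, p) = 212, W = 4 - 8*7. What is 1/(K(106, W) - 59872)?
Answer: -1/59660 ≈ -1.6762e-5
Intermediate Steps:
W = -52 (W = 4 - 56 = -52)
1/(K(106, W) - 59872) = 1/(212 - 59872) = 1/(-59660) = -1/59660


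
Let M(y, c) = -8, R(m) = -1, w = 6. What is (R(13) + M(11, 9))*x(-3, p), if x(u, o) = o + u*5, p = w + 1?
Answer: 72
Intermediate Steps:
p = 7 (p = 6 + 1 = 7)
x(u, o) = o + 5*u
(R(13) + M(11, 9))*x(-3, p) = (-1 - 8)*(7 + 5*(-3)) = -9*(7 - 15) = -9*(-8) = 72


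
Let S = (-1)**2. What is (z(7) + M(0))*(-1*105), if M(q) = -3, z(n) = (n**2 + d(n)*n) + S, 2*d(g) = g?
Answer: -15015/2 ≈ -7507.5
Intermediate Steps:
d(g) = g/2
S = 1
z(n) = 1 + 3*n**2/2 (z(n) = (n**2 + (n/2)*n) + 1 = (n**2 + n**2/2) + 1 = 3*n**2/2 + 1 = 1 + 3*n**2/2)
(z(7) + M(0))*(-1*105) = ((1 + (3/2)*7**2) - 3)*(-1*105) = ((1 + (3/2)*49) - 3)*(-105) = ((1 + 147/2) - 3)*(-105) = (149/2 - 3)*(-105) = (143/2)*(-105) = -15015/2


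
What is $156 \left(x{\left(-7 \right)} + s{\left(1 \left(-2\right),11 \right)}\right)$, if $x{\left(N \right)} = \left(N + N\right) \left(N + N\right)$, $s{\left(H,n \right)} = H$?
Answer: $30264$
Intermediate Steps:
$x{\left(N \right)} = 4 N^{2}$ ($x{\left(N \right)} = 2 N 2 N = 4 N^{2}$)
$156 \left(x{\left(-7 \right)} + s{\left(1 \left(-2\right),11 \right)}\right) = 156 \left(4 \left(-7\right)^{2} + 1 \left(-2\right)\right) = 156 \left(4 \cdot 49 - 2\right) = 156 \left(196 - 2\right) = 156 \cdot 194 = 30264$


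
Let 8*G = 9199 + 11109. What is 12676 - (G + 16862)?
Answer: -13449/2 ≈ -6724.5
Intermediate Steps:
G = 5077/2 (G = (9199 + 11109)/8 = (1/8)*20308 = 5077/2 ≈ 2538.5)
12676 - (G + 16862) = 12676 - (5077/2 + 16862) = 12676 - 1*38801/2 = 12676 - 38801/2 = -13449/2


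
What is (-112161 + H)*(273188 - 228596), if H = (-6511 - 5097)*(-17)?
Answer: 3798123600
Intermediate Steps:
H = 197336 (H = -11608*(-17) = 197336)
(-112161 + H)*(273188 - 228596) = (-112161 + 197336)*(273188 - 228596) = 85175*44592 = 3798123600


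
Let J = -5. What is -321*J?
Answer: 1605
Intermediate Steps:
-321*J = -321*(-5) = 1605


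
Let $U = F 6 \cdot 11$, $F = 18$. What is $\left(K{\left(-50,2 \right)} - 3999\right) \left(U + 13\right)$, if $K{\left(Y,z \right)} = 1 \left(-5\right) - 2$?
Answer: $-4811206$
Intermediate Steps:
$U = 1188$ ($U = 18 \cdot 6 \cdot 11 = 108 \cdot 11 = 1188$)
$K{\left(Y,z \right)} = -7$ ($K{\left(Y,z \right)} = -5 - 2 = -7$)
$\left(K{\left(-50,2 \right)} - 3999\right) \left(U + 13\right) = \left(-7 - 3999\right) \left(1188 + 13\right) = \left(-4006\right) 1201 = -4811206$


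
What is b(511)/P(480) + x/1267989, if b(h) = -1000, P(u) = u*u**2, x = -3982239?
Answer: -146801681159/46743146496 ≈ -3.1406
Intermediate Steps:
P(u) = u**3
b(511)/P(480) + x/1267989 = -1000/(480**3) - 3982239/1267989 = -1000/110592000 - 3982239*1/1267989 = -1000*1/110592000 - 1327413/422663 = -1/110592 - 1327413/422663 = -146801681159/46743146496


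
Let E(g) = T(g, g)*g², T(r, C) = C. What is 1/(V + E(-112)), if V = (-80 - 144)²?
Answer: -1/1354752 ≈ -7.3814e-7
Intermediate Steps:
E(g) = g³ (E(g) = g*g² = g³)
V = 50176 (V = (-224)² = 50176)
1/(V + E(-112)) = 1/(50176 + (-112)³) = 1/(50176 - 1404928) = 1/(-1354752) = -1/1354752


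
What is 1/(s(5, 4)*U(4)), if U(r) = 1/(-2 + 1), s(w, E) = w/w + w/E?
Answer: -4/9 ≈ -0.44444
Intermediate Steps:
s(w, E) = 1 + w/E
U(r) = -1 (U(r) = 1/(-1) = -1)
1/(s(5, 4)*U(4)) = 1/(((4 + 5)/4)*(-1)) = 1/(((¼)*9)*(-1)) = 1/((9/4)*(-1)) = 1/(-9/4) = -4/9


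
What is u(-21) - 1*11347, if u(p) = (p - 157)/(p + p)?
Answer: -238198/21 ≈ -11343.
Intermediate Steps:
u(p) = (-157 + p)/(2*p) (u(p) = (-157 + p)/((2*p)) = (-157 + p)*(1/(2*p)) = (-157 + p)/(2*p))
u(-21) - 1*11347 = (½)*(-157 - 21)/(-21) - 1*11347 = (½)*(-1/21)*(-178) - 11347 = 89/21 - 11347 = -238198/21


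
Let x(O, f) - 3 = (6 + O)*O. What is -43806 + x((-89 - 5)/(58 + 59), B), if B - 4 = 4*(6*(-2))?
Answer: -599676419/13689 ≈ -43807.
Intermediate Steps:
B = -44 (B = 4 + 4*(6*(-2)) = 4 + 4*(-12) = 4 - 48 = -44)
x(O, f) = 3 + O*(6 + O) (x(O, f) = 3 + (6 + O)*O = 3 + O*(6 + O))
-43806 + x((-89 - 5)/(58 + 59), B) = -43806 + (3 + ((-89 - 5)/(58 + 59))² + 6*((-89 - 5)/(58 + 59))) = -43806 + (3 + (-94/117)² + 6*(-94/117)) = -43806 + (3 + 8836/13689 - 188/39) = -43806 - 16085/13689 = -599676419/13689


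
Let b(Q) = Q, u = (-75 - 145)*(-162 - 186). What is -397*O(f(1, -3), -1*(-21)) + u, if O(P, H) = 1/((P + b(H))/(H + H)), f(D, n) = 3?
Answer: 303461/4 ≈ 75865.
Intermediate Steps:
u = 76560 (u = -220*(-348) = 76560)
O(P, H) = 2*H/(H + P) (O(P, H) = 1/((P + H)/(H + H)) = 1/((H + P)/((2*H))) = 1/((H + P)*(1/(2*H))) = 1/((H + P)/(2*H)) = 2*H/(H + P))
-397*O(f(1, -3), -1*(-21)) + u = -794*(-1*(-21))/(-1*(-21) + 3) + 76560 = -794*21/(21 + 3) + 76560 = -794*21/24 + 76560 = -397*7/4 + 76560 = -2779/4 + 76560 = 303461/4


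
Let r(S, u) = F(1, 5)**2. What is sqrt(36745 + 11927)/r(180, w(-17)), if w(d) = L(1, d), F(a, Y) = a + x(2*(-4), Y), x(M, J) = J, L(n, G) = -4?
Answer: 13*sqrt(2)/3 ≈ 6.1283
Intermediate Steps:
F(a, Y) = Y + a (F(a, Y) = a + Y = Y + a)
w(d) = -4
r(S, u) = 36 (r(S, u) = (5 + 1)**2 = 6**2 = 36)
sqrt(36745 + 11927)/r(180, w(-17)) = sqrt(36745 + 11927)/36 = sqrt(48672)*(1/36) = (156*sqrt(2))*(1/36) = 13*sqrt(2)/3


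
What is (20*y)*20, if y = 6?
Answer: 2400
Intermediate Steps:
(20*y)*20 = (20*6)*20 = 120*20 = 2400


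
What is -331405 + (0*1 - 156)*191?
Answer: -361201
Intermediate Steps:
-331405 + (0*1 - 156)*191 = -331405 + (0 - 156)*191 = -331405 - 156*191 = -331405 - 29796 = -361201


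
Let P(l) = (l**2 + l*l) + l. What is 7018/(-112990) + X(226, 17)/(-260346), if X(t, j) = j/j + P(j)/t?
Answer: -206509612159/3324063883020 ≈ -0.062126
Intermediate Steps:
P(l) = l + 2*l**2 (P(l) = (l**2 + l**2) + l = 2*l**2 + l = l + 2*l**2)
X(t, j) = 1 + j*(1 + 2*j)/t (X(t, j) = j/j + (j*(1 + 2*j))/t = 1 + j*(1 + 2*j)/t)
7018/(-112990) + X(226, 17)/(-260346) = 7018/(-112990) + ((226 + 17*(1 + 2*17))/226)/(-260346) = 7018*(-1/112990) + ((226 + 17*(1 + 34))/226)*(-1/260346) = -3509/56495 + ((226 + 17*35)/226)*(-1/260346) = -3509/56495 + ((226 + 595)/226)*(-1/260346) = -3509/56495 + ((1/226)*821)*(-1/260346) = -3509/56495 + (821/226)*(-1/260346) = -3509/56495 - 821/58838196 = -206509612159/3324063883020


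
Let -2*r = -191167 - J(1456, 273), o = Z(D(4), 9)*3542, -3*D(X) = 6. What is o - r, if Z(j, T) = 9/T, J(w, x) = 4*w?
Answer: -189907/2 ≈ -94954.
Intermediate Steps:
D(X) = -2 (D(X) = -1/3*6 = -2)
o = 3542 (o = (9/9)*3542 = (9*(1/9))*3542 = 1*3542 = 3542)
r = 196991/2 (r = -(-191167 - 4*1456)/2 = -(-191167 - 1*5824)/2 = -(-191167 - 5824)/2 = -1/2*(-196991) = 196991/2 ≈ 98496.)
o - r = 3542 - 1*196991/2 = 3542 - 196991/2 = -189907/2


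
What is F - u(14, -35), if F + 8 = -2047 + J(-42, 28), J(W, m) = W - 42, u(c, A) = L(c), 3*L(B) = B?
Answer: -6431/3 ≈ -2143.7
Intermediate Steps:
L(B) = B/3
u(c, A) = c/3
J(W, m) = -42 + W
F = -2139 (F = -8 + (-2047 + (-42 - 42)) = -8 + (-2047 - 84) = -8 - 2131 = -2139)
F - u(14, -35) = -2139 - 14/3 = -6431/3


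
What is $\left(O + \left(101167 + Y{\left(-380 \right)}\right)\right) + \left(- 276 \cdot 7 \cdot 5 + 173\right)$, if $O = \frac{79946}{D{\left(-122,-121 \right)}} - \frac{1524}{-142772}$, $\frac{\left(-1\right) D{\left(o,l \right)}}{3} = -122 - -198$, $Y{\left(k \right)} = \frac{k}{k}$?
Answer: $\frac{371623459507}{4069002} \approx 91330.0$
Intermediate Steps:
$Y{\left(k \right)} = 1$
$D{\left(o,l \right)} = -228$ ($D{\left(o,l \right)} = - 3 \left(-122 - -198\right) = - 3 \left(-122 + 198\right) = \left(-3\right) 76 = -228$)
$O = - \frac{1426712855}{4069002}$ ($O = \frac{79946}{-228} - \frac{1524}{-142772} = 79946 \left(- \frac{1}{228}\right) - - \frac{381}{35693} = - \frac{39973}{114} + \frac{381}{35693} = - \frac{1426712855}{4069002} \approx -350.63$)
$\left(O + \left(101167 + Y{\left(-380 \right)}\right)\right) + \left(- 276 \cdot 7 \cdot 5 + 173\right) = \left(- \frac{1426712855}{4069002} + \left(101167 + 1\right)\right) + \left(- 276 \cdot 7 \cdot 5 + 173\right) = \left(- \frac{1426712855}{4069002} + 101168\right) + \left(\left(-276\right) 35 + 173\right) = \frac{410226081481}{4069002} + \left(-9660 + 173\right) = \frac{410226081481}{4069002} - 9487 = \frac{371623459507}{4069002}$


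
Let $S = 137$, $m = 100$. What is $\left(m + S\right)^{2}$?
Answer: $56169$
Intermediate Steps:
$\left(m + S\right)^{2} = \left(100 + 137\right)^{2} = 237^{2} = 56169$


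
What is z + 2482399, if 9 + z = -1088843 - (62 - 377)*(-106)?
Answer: 1360157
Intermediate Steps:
z = -1122242 (z = -9 + (-1088843 - (62 - 377)*(-106)) = -9 + (-1088843 - (-315)*(-106)) = -9 + (-1088843 - 1*33390) = -9 + (-1088843 - 33390) = -9 - 1122233 = -1122242)
z + 2482399 = -1122242 + 2482399 = 1360157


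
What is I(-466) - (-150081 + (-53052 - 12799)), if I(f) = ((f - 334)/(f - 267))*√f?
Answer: 215932 + 800*I*√466/733 ≈ 2.1593e+5 + 23.56*I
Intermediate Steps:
I(f) = √f*(-334 + f)/(-267 + f) (I(f) = ((-334 + f)/(-267 + f))*√f = √f*(-334 + f)/(-267 + f))
I(-466) - (-150081 + (-53052 - 12799)) = √(-466)*(-334 - 466)/(-267 - 466) - (-150081 + (-53052 - 12799)) = (I*√466)*(-800)/(-733) - (-150081 - 65851) = (I*√466)*(-1/733)*(-800) - 1*(-215932) = 800*I*√466/733 + 215932 = 215932 + 800*I*√466/733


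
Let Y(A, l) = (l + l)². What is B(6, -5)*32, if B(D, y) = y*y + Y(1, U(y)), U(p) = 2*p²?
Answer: 320800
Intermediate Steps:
Y(A, l) = 4*l² (Y(A, l) = (2*l)² = 4*l²)
B(D, y) = y² + 16*y⁴ (B(D, y) = y*y + 4*(2*y²)² = y² + 4*(4*y⁴) = y² + 16*y⁴)
B(6, -5)*32 = ((-5)² + 16*(-5)⁴)*32 = (25 + 16*625)*32 = (25 + 10000)*32 = 10025*32 = 320800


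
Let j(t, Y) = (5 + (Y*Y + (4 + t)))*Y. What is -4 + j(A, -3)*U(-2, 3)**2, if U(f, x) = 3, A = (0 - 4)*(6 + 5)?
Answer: 698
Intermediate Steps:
A = -44 (A = -4*11 = -44)
j(t, Y) = Y*(9 + t + Y**2) (j(t, Y) = (5 + (Y**2 + (4 + t)))*Y = (5 + (4 + t + Y**2))*Y = (9 + t + Y**2)*Y = Y*(9 + t + Y**2))
-4 + j(A, -3)*U(-2, 3)**2 = -4 - 3*(9 - 44 + (-3)**2)*3**2 = -4 - 3*(9 - 44 + 9)*9 = -4 - 3*(-26)*9 = -4 + 78*9 = -4 + 702 = 698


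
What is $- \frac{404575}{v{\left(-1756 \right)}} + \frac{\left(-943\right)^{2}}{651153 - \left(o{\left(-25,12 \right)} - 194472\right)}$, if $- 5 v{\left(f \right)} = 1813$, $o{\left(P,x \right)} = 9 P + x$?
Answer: $\frac{34951770463}{31296006} \approx 1116.8$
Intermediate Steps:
$o{\left(P,x \right)} = x + 9 P$
$v{\left(f \right)} = - \frac{1813}{5}$ ($v{\left(f \right)} = \left(- \frac{1}{5}\right) 1813 = - \frac{1813}{5}$)
$- \frac{404575}{v{\left(-1756 \right)}} + \frac{\left(-943\right)^{2}}{651153 - \left(o{\left(-25,12 \right)} - 194472\right)} = - \frac{404575}{- \frac{1813}{5}} + \frac{\left(-943\right)^{2}}{651153 - \left(\left(12 + 9 \left(-25\right)\right) - 194472\right)} = \left(-404575\right) \left(- \frac{5}{1813}\right) + \frac{889249}{651153 - \left(\left(12 - 225\right) - 194472\right)} = \frac{2022875}{1813} + \frac{889249}{651153 - \left(-213 - 194472\right)} = \frac{2022875}{1813} + \frac{889249}{651153 - -194685} = \frac{2022875}{1813} + \frac{889249}{651153 + 194685} = \frac{2022875}{1813} + \frac{889249}{845838} = \frac{34951770463}{31296006}$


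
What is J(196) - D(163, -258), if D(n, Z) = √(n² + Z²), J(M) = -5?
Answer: -5 - √93133 ≈ -310.18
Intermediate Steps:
D(n, Z) = √(Z² + n²)
J(196) - D(163, -258) = -5 - √((-258)² + 163²) = -5 - √(66564 + 26569) = -5 - √93133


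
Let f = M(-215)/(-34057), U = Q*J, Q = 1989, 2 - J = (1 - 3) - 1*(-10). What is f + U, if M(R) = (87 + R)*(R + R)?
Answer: -406491278/34057 ≈ -11936.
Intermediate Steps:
J = -6 (J = 2 - ((1 - 3) - 1*(-10)) = 2 - (-2 + 10) = 2 - 1*8 = 2 - 8 = -6)
M(R) = 2*R*(87 + R) (M(R) = (87 + R)*(2*R) = 2*R*(87 + R))
U = -11934 (U = 1989*(-6) = -11934)
f = -55040/34057 (f = (2*(-215)*(87 - 215))/(-34057) = (2*(-215)*(-128))*(-1/34057) = 55040*(-1/34057) = -55040/34057 ≈ -1.6161)
f + U = -55040/34057 - 11934 = -406491278/34057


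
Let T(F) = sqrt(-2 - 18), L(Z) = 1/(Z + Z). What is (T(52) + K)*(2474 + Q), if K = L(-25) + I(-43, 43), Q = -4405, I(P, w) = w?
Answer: -4149719/50 - 3862*I*sqrt(5) ≈ -82994.0 - 8635.7*I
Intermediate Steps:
L(Z) = 1/(2*Z)
K = 2149/50 (K = (1/2)/(-25) + 43 = (1/2)*(-1/25) + 43 = -1/50 + 43 = 2149/50 ≈ 42.980)
T(F) = 2*I*sqrt(5) (T(F) = sqrt(-20) = 2*I*sqrt(5))
(T(52) + K)*(2474 + Q) = (2*I*sqrt(5) + 2149/50)*(2474 - 4405) = (2149/50 + 2*I*sqrt(5))*(-1931) = -4149719/50 - 3862*I*sqrt(5)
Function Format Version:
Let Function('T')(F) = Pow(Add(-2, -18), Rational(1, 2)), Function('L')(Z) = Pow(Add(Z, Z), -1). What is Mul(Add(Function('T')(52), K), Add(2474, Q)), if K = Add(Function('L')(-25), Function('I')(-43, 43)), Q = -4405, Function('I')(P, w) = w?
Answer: Add(Rational(-4149719, 50), Mul(-3862, I, Pow(5, Rational(1, 2)))) ≈ Add(-82994., Mul(-8635.7, I))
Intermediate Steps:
Function('L')(Z) = Mul(Rational(1, 2), Pow(Z, -1)) (Function('L')(Z) = Pow(Mul(2, Z), -1) = Mul(Rational(1, 2), Pow(Z, -1)))
K = Rational(2149, 50) (K = Add(Mul(Rational(1, 2), Pow(-25, -1)), 43) = Add(Mul(Rational(1, 2), Rational(-1, 25)), 43) = Add(Rational(-1, 50), 43) = Rational(2149, 50) ≈ 42.980)
Function('T')(F) = Mul(2, I, Pow(5, Rational(1, 2))) (Function('T')(F) = Pow(-20, Rational(1, 2)) = Mul(2, I, Pow(5, Rational(1, 2))))
Mul(Add(Function('T')(52), K), Add(2474, Q)) = Mul(Add(Mul(2, I, Pow(5, Rational(1, 2))), Rational(2149, 50)), Add(2474, -4405)) = Mul(Add(Rational(2149, 50), Mul(2, I, Pow(5, Rational(1, 2)))), -1931) = Add(Rational(-4149719, 50), Mul(-3862, I, Pow(5, Rational(1, 2))))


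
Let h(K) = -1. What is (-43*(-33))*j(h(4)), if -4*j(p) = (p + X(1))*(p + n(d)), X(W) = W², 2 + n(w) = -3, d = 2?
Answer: 0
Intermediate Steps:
n(w) = -5 (n(w) = -2 - 3 = -5)
j(p) = -(1 + p)*(-5 + p)/4 (j(p) = -(p + 1²)*(p - 5)/4 = -(p + 1)*(-5 + p)/4 = -(1 + p)*(-5 + p)/4)
(-43*(-33))*j(h(4)) = (-43*(-33))*(5/4 - 1 - ¼*(-1)²) = 1419*(5/4 - 1 - ¼*1) = 1419*(5/4 - 1 - ¼) = 1419*0 = 0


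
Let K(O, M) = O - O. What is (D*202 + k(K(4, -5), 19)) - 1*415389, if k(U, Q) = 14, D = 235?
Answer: -367905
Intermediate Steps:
K(O, M) = 0
(D*202 + k(K(4, -5), 19)) - 1*415389 = (235*202 + 14) - 1*415389 = (47470 + 14) - 415389 = 47484 - 415389 = -367905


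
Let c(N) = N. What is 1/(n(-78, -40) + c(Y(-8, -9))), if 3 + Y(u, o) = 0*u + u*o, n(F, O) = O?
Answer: 1/29 ≈ 0.034483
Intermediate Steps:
Y(u, o) = -3 + o*u (Y(u, o) = -3 + (0*u + u*o) = -3 + (0 + o*u) = -3 + o*u)
1/(n(-78, -40) + c(Y(-8, -9))) = 1/(-40 + (-3 - 9*(-8))) = 1/(-40 + (-3 + 72)) = 1/(-40 + 69) = 1/29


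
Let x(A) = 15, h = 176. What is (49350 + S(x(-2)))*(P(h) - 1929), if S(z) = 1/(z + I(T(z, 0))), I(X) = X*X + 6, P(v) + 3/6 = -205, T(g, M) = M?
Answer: -1474727473/14 ≈ -1.0534e+8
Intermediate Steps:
P(v) = -411/2 (P(v) = -½ - 205 = -411/2)
I(X) = 6 + X² (I(X) = X² + 6 = 6 + X²)
S(z) = 1/(6 + z) (S(z) = 1/(z + (6 + 0²)) = 1/(z + (6 + 0)) = 1/(z + 6) = 1/(6 + z))
(49350 + S(x(-2)))*(P(h) - 1929) = (49350 + 1/(6 + 15))*(-411/2 - 1929) = (49350 + 1/21)*(-4269/2) = (1036351/21)*(-4269/2) = -1474727473/14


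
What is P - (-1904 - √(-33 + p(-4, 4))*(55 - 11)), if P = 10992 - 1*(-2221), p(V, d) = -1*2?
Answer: 15117 + 44*I*√35 ≈ 15117.0 + 260.31*I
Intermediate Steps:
p(V, d) = -2
P = 13213 (P = 10992 + 2221 = 13213)
P - (-1904 - √(-33 + p(-4, 4))*(55 - 11)) = 13213 - (-1904 - √(-33 - 2)*(55 - 11)) = 13213 - (-1904 - √(-35)*44) = 13213 - (-1904 - I*√35*44) = 13213 - (-1904 - 44*I*√35) = 13213 + (1904 + 44*I*√35) = 15117 + 44*I*√35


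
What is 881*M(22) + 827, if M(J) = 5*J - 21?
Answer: 79236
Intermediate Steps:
M(J) = -21 + 5*J
881*M(22) + 827 = 881*(-21 + 5*22) + 827 = 881*(-21 + 110) + 827 = 881*89 + 827 = 78409 + 827 = 79236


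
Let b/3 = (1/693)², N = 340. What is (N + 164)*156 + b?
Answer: 12586365793/160083 ≈ 78624.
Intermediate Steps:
b = 1/160083 (b = 3*(1/693)² = 3*(1/480249) = 1/160083 ≈ 6.2468e-6)
(N + 164)*156 + b = (340 + 164)*156 + 1/160083 = 504*156 + 1/160083 = 78624 + 1/160083 = 12586365793/160083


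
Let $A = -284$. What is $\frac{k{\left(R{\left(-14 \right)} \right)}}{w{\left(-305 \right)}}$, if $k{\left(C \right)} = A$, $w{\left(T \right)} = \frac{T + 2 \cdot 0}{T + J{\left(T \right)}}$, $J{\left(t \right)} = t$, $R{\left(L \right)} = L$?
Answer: $-568$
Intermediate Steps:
$w{\left(T \right)} = \frac{1}{2}$ ($w{\left(T \right)} = \frac{T + 2 \cdot 0}{T + T} = \frac{T + 0}{2 T} = T \frac{1}{2 T} = \frac{1}{2}$)
$k{\left(C \right)} = -284$
$\frac{k{\left(R{\left(-14 \right)} \right)}}{w{\left(-305 \right)}} = - 284 \frac{1}{\frac{1}{2}} = \left(-284\right) 2 = -568$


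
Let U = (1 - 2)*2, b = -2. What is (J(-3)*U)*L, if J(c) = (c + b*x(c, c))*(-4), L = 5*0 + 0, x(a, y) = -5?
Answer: 0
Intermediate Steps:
U = -2 (U = -1*2 = -2)
L = 0 (L = 0 + 0 = 0)
J(c) = -40 - 4*c (J(c) = (c - 2*(-5))*(-4) = (c + 10)*(-4) = (10 + c)*(-4) = -40 - 4*c)
(J(-3)*U)*L = ((-40 - 4*(-3))*(-2))*0 = ((-40 + 12)*(-2))*0 = -28*(-2)*0 = 56*0 = 0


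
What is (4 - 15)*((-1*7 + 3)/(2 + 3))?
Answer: 44/5 ≈ 8.8000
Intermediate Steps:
(4 - 15)*((-1*7 + 3)/(2 + 3)) = -11*(-7 + 3)/5 = -(-44)/5 = -11*(-⅘) = 44/5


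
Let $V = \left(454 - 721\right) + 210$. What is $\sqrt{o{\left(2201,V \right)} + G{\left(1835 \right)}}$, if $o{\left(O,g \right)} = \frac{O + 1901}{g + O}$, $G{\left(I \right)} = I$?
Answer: $\frac{\sqrt{131934457}}{268} \approx 42.859$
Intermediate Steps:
$V = -57$ ($V = -267 + 210 = -57$)
$o{\left(O,g \right)} = \frac{1901 + O}{O + g}$
$\sqrt{o{\left(2201,V \right)} + G{\left(1835 \right)}} = \sqrt{\frac{1901 + 2201}{2201 - 57} + 1835} = \sqrt{\frac{1}{2144} \cdot 4102 + 1835} = \sqrt{\frac{2051}{1072} + 1835} = \sqrt{\frac{1969171}{1072}} = \frac{\sqrt{131934457}}{268}$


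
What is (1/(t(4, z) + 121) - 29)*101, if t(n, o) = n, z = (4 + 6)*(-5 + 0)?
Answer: -366024/125 ≈ -2928.2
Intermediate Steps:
z = -50 (z = 10*(-5) = -50)
(1/(t(4, z) + 121) - 29)*101 = (1/(4 + 121) - 29)*101 = (1/125 - 29)*101 = -3624/125*101 = -366024/125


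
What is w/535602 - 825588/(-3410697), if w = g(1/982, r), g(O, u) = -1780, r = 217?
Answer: 816695774/3420929091 ≈ 0.23873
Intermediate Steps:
w = -1780
w/535602 - 825588/(-3410697) = -1780/535602 - 825588/(-3410697) = -1780*1/535602 - 825588*(-1/3410697) = -10/3009 + 275196/1136899 = 816695774/3420929091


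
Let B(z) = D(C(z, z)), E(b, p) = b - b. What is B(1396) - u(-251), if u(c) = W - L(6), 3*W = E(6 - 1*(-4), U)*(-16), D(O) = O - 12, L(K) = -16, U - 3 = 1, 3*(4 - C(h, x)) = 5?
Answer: -77/3 ≈ -25.667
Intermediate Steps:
C(h, x) = 7/3 (C(h, x) = 4 - 1/3*5 = 4 - 5/3 = 7/3)
U = 4 (U = 3 + 1 = 4)
E(b, p) = 0
D(O) = -12 + O
W = 0 (W = (0*(-16))/3 = (1/3)*0 = 0)
B(z) = -29/3 (B(z) = -12 + 7/3 = -29/3)
u(c) = 16 (u(c) = 0 - 1*(-16) = 0 + 16 = 16)
B(1396) - u(-251) = -29/3 - 1*16 = -29/3 - 16 = -77/3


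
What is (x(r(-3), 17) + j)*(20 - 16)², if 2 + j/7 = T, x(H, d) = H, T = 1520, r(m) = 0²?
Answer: 170016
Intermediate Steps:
r(m) = 0
j = 10626 (j = -14 + 7*1520 = -14 + 10640 = 10626)
(x(r(-3), 17) + j)*(20 - 16)² = (0 + 10626)*(20 - 16)² = 10626*4² = 10626*16 = 170016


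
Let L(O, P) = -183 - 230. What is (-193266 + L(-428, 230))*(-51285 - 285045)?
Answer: 65140058070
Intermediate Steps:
L(O, P) = -413
(-193266 + L(-428, 230))*(-51285 - 285045) = (-193266 - 413)*(-51285 - 285045) = -193679*(-336330) = 65140058070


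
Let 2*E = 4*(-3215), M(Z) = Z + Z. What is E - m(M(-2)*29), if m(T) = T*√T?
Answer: -6430 + 232*I*√29 ≈ -6430.0 + 1249.4*I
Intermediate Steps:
M(Z) = 2*Z
m(T) = T^(3/2)
E = -6430 (E = (4*(-3215))/2 = (½)*(-12860) = -6430)
E - m(M(-2)*29) = -6430 - ((2*(-2))*29)^(3/2) = -6430 - (-4*29)^(3/2) = -6430 - (-116)^(3/2) = -6430 - (-232)*I*√29 = -6430 + 232*I*√29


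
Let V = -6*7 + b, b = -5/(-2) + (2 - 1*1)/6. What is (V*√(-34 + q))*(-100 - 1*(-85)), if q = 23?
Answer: 590*I*√11 ≈ 1956.8*I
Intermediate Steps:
b = 8/3 (b = -5*(-½) + (2 - 1)*(⅙) = 5/2 + 1*(⅙) = 5/2 + ⅙ = 8/3 ≈ 2.6667)
V = -118/3 (V = -6*7 + 8/3 = -42 + 8/3 = -118/3 ≈ -39.333)
(V*√(-34 + q))*(-100 - 1*(-85)) = (-118*√(-34 + 23)/3)*(-100 - 1*(-85)) = (-118*I*√11/3)*(-100 + 85) = -118*I*√11/3*(-15) = 590*I*√11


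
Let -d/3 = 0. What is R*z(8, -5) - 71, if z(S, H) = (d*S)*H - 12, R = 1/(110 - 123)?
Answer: -911/13 ≈ -70.077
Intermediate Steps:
d = 0 (d = -3*0 = 0)
R = -1/13 (R = 1/(-13) = -1/13 ≈ -0.076923)
z(S, H) = -12 (z(S, H) = (0*S)*H - 12 = 0*H - 12 = 0 - 12 = -12)
R*z(8, -5) - 71 = -1/13*(-12) - 71 = 12/13 - 71 = -911/13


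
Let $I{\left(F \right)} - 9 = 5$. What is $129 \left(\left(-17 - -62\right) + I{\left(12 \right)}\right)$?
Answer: $7611$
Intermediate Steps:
$I{\left(F \right)} = 14$ ($I{\left(F \right)} = 9 + 5 = 14$)
$129 \left(\left(-17 - -62\right) + I{\left(12 \right)}\right) = 129 \left(\left(-17 - -62\right) + 14\right) = 129 \left(\left(-17 + 62\right) + 14\right) = 129 \left(45 + 14\right) = 129 \cdot 59 = 7611$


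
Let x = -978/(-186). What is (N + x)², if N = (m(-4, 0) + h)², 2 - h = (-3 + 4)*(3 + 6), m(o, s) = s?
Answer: 2829124/961 ≈ 2943.9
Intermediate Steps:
h = -7 (h = 2 - (-3 + 4)*(3 + 6) = 2 - 9 = -7)
x = 163/31 (x = -978*(-1/186) = 163/31 ≈ 5.2581)
N = 49 (N = (0 - 7)² = (-7)² = 49)
(N + x)² = (49 + 163/31)² = (1682/31)² = 2829124/961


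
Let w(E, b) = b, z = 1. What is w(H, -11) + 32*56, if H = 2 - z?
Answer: 1781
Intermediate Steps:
H = 1 (H = 2 - 1*1 = 2 - 1 = 1)
w(H, -11) + 32*56 = -11 + 32*56 = -11 + 1792 = 1781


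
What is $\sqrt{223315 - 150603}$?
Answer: $2 \sqrt{18178} \approx 269.65$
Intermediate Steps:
$\sqrt{223315 - 150603} = \sqrt{72712} = 2 \sqrt{18178}$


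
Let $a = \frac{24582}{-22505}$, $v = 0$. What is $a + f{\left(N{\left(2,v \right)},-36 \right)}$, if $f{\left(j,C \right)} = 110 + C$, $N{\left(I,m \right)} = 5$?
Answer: $\frac{1640788}{22505} \approx 72.908$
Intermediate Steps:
$a = - \frac{24582}{22505}$ ($a = 24582 \left(- \frac{1}{22505}\right) = - \frac{24582}{22505} \approx -1.0923$)
$a + f{\left(N{\left(2,v \right)},-36 \right)} = - \frac{24582}{22505} + \left(110 - 36\right) = - \frac{24582}{22505} + 74 = \frac{1640788}{22505}$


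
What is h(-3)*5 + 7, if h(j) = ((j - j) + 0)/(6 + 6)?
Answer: 7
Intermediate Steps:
h(j) = 0 (h(j) = (0 + 0)/12 = 0*(1/12) = 0)
h(-3)*5 + 7 = 0*5 + 7 = 0 + 7 = 7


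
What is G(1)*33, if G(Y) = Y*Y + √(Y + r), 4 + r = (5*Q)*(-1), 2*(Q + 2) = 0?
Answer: 33 + 33*√7 ≈ 120.31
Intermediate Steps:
Q = -2 (Q = -2 + (½)*0 = -2 + 0 = -2)
r = 6 (r = -4 + (5*(-2))*(-1) = -4 - 10*(-1) = -4 + 10 = 6)
G(Y) = Y² + √(6 + Y) (G(Y) = Y*Y + √(Y + 6) = Y² + √(6 + Y))
G(1)*33 = (1² + √(6 + 1))*33 = (1 + √7)*33 = 33 + 33*√7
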